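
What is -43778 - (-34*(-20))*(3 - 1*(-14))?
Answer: -55338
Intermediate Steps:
-43778 - (-34*(-20))*(3 - 1*(-14)) = -43778 - 680*(3 + 14) = -43778 - 680*17 = -43778 - 1*11560 = -43778 - 11560 = -55338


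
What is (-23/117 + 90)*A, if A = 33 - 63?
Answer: -105070/39 ≈ -2694.1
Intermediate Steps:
A = -30
(-23/117 + 90)*A = (-23/117 + 90)*(-30) = (10507/117)*(-30) = -105070/39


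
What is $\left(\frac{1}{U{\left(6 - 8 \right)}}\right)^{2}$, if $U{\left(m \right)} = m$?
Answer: $\frac{1}{4} \approx 0.25$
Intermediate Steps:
$\left(\frac{1}{U{\left(6 - 8 \right)}}\right)^{2} = \left(\frac{1}{6 - 8}\right)^{2} = \left(\frac{1}{-2}\right)^{2} = \left(- \frac{1}{2}\right)^{2} = \frac{1}{4}$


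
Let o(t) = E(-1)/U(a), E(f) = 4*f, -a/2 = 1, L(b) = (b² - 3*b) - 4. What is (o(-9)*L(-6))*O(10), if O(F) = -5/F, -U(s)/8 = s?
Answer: 25/4 ≈ 6.2500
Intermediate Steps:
L(b) = -4 + b² - 3*b
a = -2 (a = -2*1 = -2)
U(s) = -8*s
o(t) = -¼ (o(t) = (4*(-1))/((-8*(-2))) = -4/16 = -4*1/16 = -¼)
(o(-9)*L(-6))*O(10) = (-(-4 + (-6)² - 3*(-6))/4)*(-5/10) = (-(-4 + 36 + 18)/4)*(-5*⅒) = -¼*50*(-½) = -25/2*(-½) = 25/4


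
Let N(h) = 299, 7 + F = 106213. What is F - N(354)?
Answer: 105907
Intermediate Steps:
F = 106206 (F = -7 + 106213 = 106206)
F - N(354) = 106206 - 1*299 = 106206 - 299 = 105907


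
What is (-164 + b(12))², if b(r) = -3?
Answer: 27889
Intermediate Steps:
(-164 + b(12))² = (-164 - 3)² = (-167)² = 27889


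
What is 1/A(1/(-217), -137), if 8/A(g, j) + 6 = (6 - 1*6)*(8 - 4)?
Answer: -¾ ≈ -0.75000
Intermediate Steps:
A(g, j) = -4/3 (A(g, j) = 8/(-6 + (6 - 1*6)*(8 - 4)) = 8/(-6 + (6 - 6)*4) = 8/(-6 + 0*4) = 8/(-6 + 0) = 8/(-6) = 8*(-⅙) = -4/3)
1/A(1/(-217), -137) = 1/(-4/3) = -¾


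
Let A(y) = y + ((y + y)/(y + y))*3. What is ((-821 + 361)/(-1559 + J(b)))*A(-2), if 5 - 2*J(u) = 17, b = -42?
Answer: 92/313 ≈ 0.29393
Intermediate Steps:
J(u) = -6 (J(u) = 5/2 - 1/2*17 = 5/2 - 17/2 = -6)
A(y) = 3 + y (A(y) = y + ((2*y)/((2*y)))*3 = y + ((2*y)*(1/(2*y)))*3 = y + 1*3 = y + 3 = 3 + y)
((-821 + 361)/(-1559 + J(b)))*A(-2) = ((-821 + 361)/(-1559 - 6))*(3 - 2) = -460/(-1565)*1 = -460*(-1/1565)*1 = (92/313)*1 = 92/313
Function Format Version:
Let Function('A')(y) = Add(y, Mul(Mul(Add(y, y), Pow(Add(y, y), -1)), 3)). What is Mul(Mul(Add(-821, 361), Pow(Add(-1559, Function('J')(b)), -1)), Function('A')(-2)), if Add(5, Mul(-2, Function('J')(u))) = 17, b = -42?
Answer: Rational(92, 313) ≈ 0.29393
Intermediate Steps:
Function('J')(u) = -6 (Function('J')(u) = Add(Rational(5, 2), Mul(Rational(-1, 2), 17)) = Add(Rational(5, 2), Rational(-17, 2)) = -6)
Function('A')(y) = Add(3, y) (Function('A')(y) = Add(y, Mul(Mul(Mul(2, y), Pow(Mul(2, y), -1)), 3)) = Add(y, Mul(Mul(Mul(2, y), Mul(Rational(1, 2), Pow(y, -1))), 3)) = Add(y, Mul(1, 3)) = Add(y, 3) = Add(3, y))
Mul(Mul(Add(-821, 361), Pow(Add(-1559, Function('J')(b)), -1)), Function('A')(-2)) = Mul(Mul(Add(-821, 361), Pow(Add(-1559, -6), -1)), Add(3, -2)) = Mul(Mul(-460, Pow(-1565, -1)), 1) = Mul(Mul(-460, Rational(-1, 1565)), 1) = Mul(Rational(92, 313), 1) = Rational(92, 313)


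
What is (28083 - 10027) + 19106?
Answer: 37162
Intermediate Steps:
(28083 - 10027) + 19106 = 18056 + 19106 = 37162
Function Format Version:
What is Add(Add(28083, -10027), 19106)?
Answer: 37162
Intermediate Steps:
Add(Add(28083, -10027), 19106) = Add(18056, 19106) = 37162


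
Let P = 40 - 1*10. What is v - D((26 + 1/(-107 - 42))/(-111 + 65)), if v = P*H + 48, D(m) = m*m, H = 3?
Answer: 6467869479/46977316 ≈ 137.68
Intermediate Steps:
P = 30 (P = 40 - 10 = 30)
D(m) = m**2
v = 138 (v = 30*3 + 48 = 90 + 48 = 138)
v - D((26 + 1/(-107 - 42))/(-111 + 65)) = 138 - ((26 + 1/(-107 - 42))/(-111 + 65))**2 = 138 - ((26 + 1/(-149))/(-46))**2 = 138 - ((26 - 1/149)*(-1/46))**2 = 138 - ((3873/149)*(-1/46))**2 = 138 - (-3873/6854)**2 = 138 - 1*15000129/46977316 = 138 - 15000129/46977316 = 6467869479/46977316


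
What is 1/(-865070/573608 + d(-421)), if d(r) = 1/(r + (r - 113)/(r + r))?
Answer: -3625489364/5476299541 ≈ -0.66203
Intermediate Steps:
d(r) = 1/(r + (-113 + r)/(2*r)) (d(r) = 1/(r + (-113 + r)/((2*r))) = 1/(r + (-113 + r)*(1/(2*r))) = 1/(r + (-113 + r)/(2*r)))
1/(-865070/573608 + d(-421)) = 1/(-865070/573608 + 2*(-421)/(-113 - 421 + 2*(-421)**2)) = 1/(-865070*1/573608 + 2*(-421)/(-113 - 421 + 2*177241)) = 1/(-432535/286804 + 2*(-421)/(-113 - 421 + 354482)) = 1/(-432535/286804 + 2*(-421)/353948) = 1/(-432535/286804 + 2*(-421)*(1/353948)) = 1/(-432535/286804 - 421/176974) = 1/(-5476299541/3625489364) = -3625489364/5476299541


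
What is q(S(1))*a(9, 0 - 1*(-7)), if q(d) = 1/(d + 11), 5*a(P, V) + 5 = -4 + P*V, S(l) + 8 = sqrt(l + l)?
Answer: 162/35 - 54*sqrt(2)/35 ≈ 2.4466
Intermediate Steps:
S(l) = -8 + sqrt(2)*sqrt(l) (S(l) = -8 + sqrt(l + l) = -8 + sqrt(2*l) = -8 + sqrt(2)*sqrt(l))
a(P, V) = -9/5 + P*V/5 (a(P, V) = -1 + (-4 + P*V)/5 = -1 + (-4/5 + P*V/5) = -9/5 + P*V/5)
q(d) = 1/(11 + d)
q(S(1))*a(9, 0 - 1*(-7)) = (-9/5 + (1/5)*9*(0 - 1*(-7)))/(11 + (-8 + sqrt(2)*sqrt(1))) = (-9/5 + (1/5)*9*(0 + 7))/(11 + (-8 + sqrt(2)*1)) = (-9/5 + (1/5)*9*7)/(11 + (-8 + sqrt(2))) = (-9/5 + 63/5)/(3 + sqrt(2)) = (54/5)/(3 + sqrt(2)) = 54/(5*(3 + sqrt(2)))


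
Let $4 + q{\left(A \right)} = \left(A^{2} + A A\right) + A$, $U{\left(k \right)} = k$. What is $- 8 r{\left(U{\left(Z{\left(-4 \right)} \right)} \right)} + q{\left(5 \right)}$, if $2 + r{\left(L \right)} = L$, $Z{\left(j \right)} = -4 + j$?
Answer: $131$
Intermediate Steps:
$r{\left(L \right)} = -2 + L$
$q{\left(A \right)} = -4 + A + 2 A^{2}$ ($q{\left(A \right)} = -4 + \left(\left(A^{2} + A A\right) + A\right) = -4 + \left(\left(A^{2} + A^{2}\right) + A\right) = -4 + \left(2 A^{2} + A\right) = -4 + \left(A + 2 A^{2}\right) = -4 + A + 2 A^{2}$)
$- 8 r{\left(U{\left(Z{\left(-4 \right)} \right)} \right)} + q{\left(5 \right)} = - 8 \left(-2 - 8\right) + \left(-4 + 5 + 2 \cdot 5^{2}\right) = - 8 \left(-2 - 8\right) + \left(-4 + 5 + 2 \cdot 25\right) = \left(-8\right) \left(-10\right) + \left(-4 + 5 + 50\right) = 80 + 51 = 131$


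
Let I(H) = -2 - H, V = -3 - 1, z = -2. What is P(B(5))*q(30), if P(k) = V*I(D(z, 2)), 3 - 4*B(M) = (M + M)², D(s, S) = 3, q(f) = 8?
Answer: 160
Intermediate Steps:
V = -4
B(M) = ¾ - M² (B(M) = ¾ - (M + M)²/4 = ¾ - 4*M²/4 = ¾ - M²)
P(k) = 20 (P(k) = -4*(-2 - 1*3) = -4*(-2 - 3) = -4*(-5) = 20)
P(B(5))*q(30) = 20*8 = 160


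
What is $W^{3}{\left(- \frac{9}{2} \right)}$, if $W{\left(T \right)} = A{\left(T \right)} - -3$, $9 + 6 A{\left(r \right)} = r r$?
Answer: $\frac{59319}{512} \approx 115.86$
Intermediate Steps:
$A{\left(r \right)} = - \frac{3}{2} + \frac{r^{2}}{6}$ ($A{\left(r \right)} = - \frac{3}{2} + \frac{r r}{6} = - \frac{3}{2} + \frac{r^{2}}{6}$)
$W{\left(T \right)} = \frac{3}{2} + \frac{T^{2}}{6}$ ($W{\left(T \right)} = \left(- \frac{3}{2} + \frac{T^{2}}{6}\right) - -3 = \left(- \frac{3}{2} + \frac{T^{2}}{6}\right) + 3 = \frac{3}{2} + \frac{T^{2}}{6}$)
$W^{3}{\left(- \frac{9}{2} \right)} = \left(\frac{3}{2} + \frac{\left(- \frac{9}{2}\right)^{2}}{6}\right)^{3} = \left(\frac{3}{2} + \frac{1}{6} \cdot \frac{81}{4}\right)^{3} = \left(\frac{3}{2} + \frac{27}{8}\right)^{3} = \left(\frac{39}{8}\right)^{3} = \frac{59319}{512}$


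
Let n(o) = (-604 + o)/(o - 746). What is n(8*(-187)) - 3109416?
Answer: -3485654286/1121 ≈ -3.1094e+6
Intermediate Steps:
n(o) = (-604 + o)/(-746 + o)
n(8*(-187)) - 3109416 = (-604 + 8*(-187))/(-746 + 8*(-187)) - 3109416 = (-604 - 1496)/(-746 - 1496) - 3109416 = -2100/(-2242) - 3109416 = -1/2242*(-2100) - 3109416 = 1050/1121 - 3109416 = -3485654286/1121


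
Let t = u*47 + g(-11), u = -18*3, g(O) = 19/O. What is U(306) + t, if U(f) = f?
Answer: -24571/11 ≈ -2233.7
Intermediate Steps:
u = -54
t = -27937/11 (t = -54*47 + 19/(-11) = -2538 + 19*(-1/11) = -2538 - 19/11 = -27937/11 ≈ -2539.7)
U(306) + t = 306 - 27937/11 = -24571/11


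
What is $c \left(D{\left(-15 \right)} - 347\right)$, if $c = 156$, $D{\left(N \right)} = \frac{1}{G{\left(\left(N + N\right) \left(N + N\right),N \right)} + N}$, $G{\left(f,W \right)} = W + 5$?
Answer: $- \frac{1353456}{25} \approx -54138.0$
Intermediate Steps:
$G{\left(f,W \right)} = 5 + W$
$D{\left(N \right)} = \frac{1}{5 + 2 N}$ ($D{\left(N \right)} = \frac{1}{\left(5 + N\right) + N} = \frac{1}{5 + 2 N}$)
$c \left(D{\left(-15 \right)} - 347\right) = 156 \left(\frac{1}{5 + 2 \left(-15\right)} - 347\right) = 156 \left(\frac{1}{5 - 30} - 347\right) = 156 \left(\frac{1}{-25} - 347\right) = 156 \left(- \frac{1}{25} - 347\right) = 156 \left(- \frac{8676}{25}\right) = - \frac{1353456}{25}$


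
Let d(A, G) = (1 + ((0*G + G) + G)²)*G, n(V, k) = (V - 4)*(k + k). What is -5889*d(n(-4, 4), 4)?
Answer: -1531140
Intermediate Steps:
n(V, k) = 2*k*(-4 + V) (n(V, k) = (-4 + V)*(2*k) = 2*k*(-4 + V))
d(A, G) = G*(1 + 4*G²) (d(A, G) = (1 + ((0 + G) + G)²)*G = (1 + (G + G)²)*G = (1 + (2*G)²)*G = (1 + 4*G²)*G = G*(1 + 4*G²))
-5889*d(n(-4, 4), 4) = -5889*(4 + 4*4³) = -5889*(4 + 4*64) = -5889*(4 + 256) = -5889*260 = -1531140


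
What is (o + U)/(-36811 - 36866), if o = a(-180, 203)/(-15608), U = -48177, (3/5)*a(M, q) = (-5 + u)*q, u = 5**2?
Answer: 563965037/862462962 ≈ 0.65390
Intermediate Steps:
u = 25
a(M, q) = 100*q/3 (a(M, q) = 5*((-5 + 25)*q)/3 = 5*(20*q)/3 = 100*q/3)
o = -5075/11706 (o = ((100/3)*203)/(-15608) = (20300/3)*(-1/15608) = -5075/11706 ≈ -0.43354)
(o + U)/(-36811 - 36866) = (-5075/11706 - 48177)/(-36811 - 36866) = -563965037/11706/(-73677) = -563965037/11706*(-1/73677) = 563965037/862462962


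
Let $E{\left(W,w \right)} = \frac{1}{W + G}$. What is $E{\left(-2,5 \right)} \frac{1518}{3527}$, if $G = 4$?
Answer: $\frac{759}{3527} \approx 0.2152$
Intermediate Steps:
$E{\left(W,w \right)} = \frac{1}{4 + W}$ ($E{\left(W,w \right)} = \frac{1}{W + 4} = \frac{1}{4 + W}$)
$E{\left(-2,5 \right)} \frac{1518}{3527} = \frac{1518 \cdot \frac{1}{3527}}{4 - 2} = \frac{1518 \cdot \frac{1}{3527}}{2} = \frac{1}{2} \cdot \frac{1518}{3527} = \frac{759}{3527}$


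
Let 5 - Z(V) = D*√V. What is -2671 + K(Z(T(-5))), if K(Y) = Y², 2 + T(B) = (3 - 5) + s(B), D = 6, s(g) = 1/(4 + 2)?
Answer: -2671 + (5 - I*√138)² ≈ -2784.0 - 117.47*I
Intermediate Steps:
s(g) = ⅙ (s(g) = 1/6 = ⅙)
T(B) = -23/6 (T(B) = -2 + ((3 - 5) + ⅙) = -2 + (-2 + ⅙) = -2 - 11/6 = -23/6)
Z(V) = 5 - 6*√V
-2671 + K(Z(T(-5))) = -2671 + (5 - I*√138)²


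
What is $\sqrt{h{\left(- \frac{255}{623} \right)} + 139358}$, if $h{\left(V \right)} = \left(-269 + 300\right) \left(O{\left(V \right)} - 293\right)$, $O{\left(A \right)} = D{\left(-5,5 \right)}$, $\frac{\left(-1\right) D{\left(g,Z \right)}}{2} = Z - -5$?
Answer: $\sqrt{129655} \approx 360.08$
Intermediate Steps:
$D{\left(g,Z \right)} = -10 - 2 Z$ ($D{\left(g,Z \right)} = - 2 \left(Z - -5\right) = - 2 \left(Z + 5\right) = - 2 \left(5 + Z\right) = -10 - 2 Z$)
$O{\left(A \right)} = -20$ ($O{\left(A \right)} = -10 - 10 = -20$)
$h{\left(V \right)} = -9703$ ($h{\left(V \right)} = \left(-269 + 300\right) \left(-20 - 293\right) = 31 \left(-313\right) = -9703$)
$\sqrt{h{\left(- \frac{255}{623} \right)} + 139358} = \sqrt{-9703 + 139358} = \sqrt{129655}$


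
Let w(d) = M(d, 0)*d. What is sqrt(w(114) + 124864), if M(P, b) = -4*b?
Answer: 8*sqrt(1951) ≈ 353.36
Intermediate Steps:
w(d) = 0 (w(d) = (-4*0)*d = 0*d = 0)
sqrt(w(114) + 124864) = sqrt(0 + 124864) = sqrt(124864) = 8*sqrt(1951)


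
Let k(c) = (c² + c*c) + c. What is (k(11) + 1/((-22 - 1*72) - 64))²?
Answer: 1597840729/24964 ≈ 64006.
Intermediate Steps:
k(c) = c + 2*c² (k(c) = (c² + c²) + c = 2*c² + c = c + 2*c²)
(k(11) + 1/((-22 - 1*72) - 64))² = (11*(1 + 2*11) + 1/((-22 - 1*72) - 64))² = (11*(1 + 22) + 1/((-22 - 72) - 64))² = (11*23 + 1/(-94 - 64))² = (253 + 1/(-158))² = (253 - 1/158)² = (39973/158)² = 1597840729/24964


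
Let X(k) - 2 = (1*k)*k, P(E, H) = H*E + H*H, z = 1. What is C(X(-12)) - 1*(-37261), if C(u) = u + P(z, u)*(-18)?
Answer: -348909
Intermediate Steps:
P(E, H) = H² + E*H (P(E, H) = E*H + H² = H² + E*H)
X(k) = 2 + k² (X(k) = 2 + (1*k)*k = 2 + k*k = 2 + k²)
C(u) = u - 18*u*(1 + u) (C(u) = u + (u*(1 + u))*(-18) = u - 18*u*(1 + u))
C(X(-12)) - 1*(-37261) = (2 + (-12)²)*(-17 - 18*(2 + (-12)²)) - 1*(-37261) = (2 + 144)*(-17 - 18*(2 + 144)) + 37261 = 146*(-17 - 18*146) + 37261 = 146*(-17 - 2628) + 37261 = 146*(-2645) + 37261 = -386170 + 37261 = -348909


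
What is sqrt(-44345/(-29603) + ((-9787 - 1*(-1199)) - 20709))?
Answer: I*sqrt(523933677262)/4229 ≈ 171.16*I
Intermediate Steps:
sqrt(-44345/(-29603) + ((-9787 - 1*(-1199)) - 20709)) = sqrt(-44345*(-1/29603) + ((-9787 + 1199) - 20709)) = sqrt(6335/4229 + (-8588 - 20709)) = sqrt(6335/4229 - 29297) = sqrt(-123890678/4229) = I*sqrt(523933677262)/4229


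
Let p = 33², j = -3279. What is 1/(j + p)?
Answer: -1/2190 ≈ -0.00045662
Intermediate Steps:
p = 1089
1/(j + p) = 1/(-3279 + 1089) = 1/(-2190) = -1/2190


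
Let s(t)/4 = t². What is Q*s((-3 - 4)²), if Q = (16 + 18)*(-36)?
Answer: -11755296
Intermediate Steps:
Q = -1224 (Q = 34*(-36) = -1224)
s(t) = 4*t²
Q*s((-3 - 4)²) = -4896*((-3 - 4)²)² = -4896*((-7)²)² = -4896*49² = -4896*2401 = -1224*9604 = -11755296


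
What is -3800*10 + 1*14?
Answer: -37986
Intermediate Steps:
-3800*10 + 1*14 = -475*80 + 14 = -38000 + 14 = -37986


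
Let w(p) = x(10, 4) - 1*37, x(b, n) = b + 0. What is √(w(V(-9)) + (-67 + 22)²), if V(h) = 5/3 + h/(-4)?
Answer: 3*√222 ≈ 44.699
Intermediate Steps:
V(h) = 5/3 - h/4 (V(h) = 5*(⅓) + h*(-¼) = 5/3 - h/4)
x(b, n) = b
w(p) = -27 (w(p) = 10 - 1*37 = 10 - 37 = -27)
√(w(V(-9)) + (-67 + 22)²) = √(-27 + (-67 + 22)²) = √(-27 + (-45)²) = √(-27 + 2025) = √1998 = 3*√222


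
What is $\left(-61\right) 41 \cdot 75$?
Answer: $-187575$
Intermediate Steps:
$\left(-61\right) 41 \cdot 75 = \left(-2501\right) 75 = -187575$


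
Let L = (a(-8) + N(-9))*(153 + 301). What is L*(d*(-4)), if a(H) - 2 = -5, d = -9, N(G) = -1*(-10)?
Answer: 114408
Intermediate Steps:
N(G) = 10
a(H) = -3 (a(H) = 2 - 5 = -3)
L = 3178 (L = (-3 + 10)*(153 + 301) = 7*454 = 3178)
L*(d*(-4)) = 3178*(-9*(-4)) = 3178*36 = 114408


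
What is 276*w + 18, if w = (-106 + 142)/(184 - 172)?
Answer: 846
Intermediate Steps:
w = 3 (w = 36/12 = 36*(1/12) = 3)
276*w + 18 = 276*3 + 18 = 828 + 18 = 846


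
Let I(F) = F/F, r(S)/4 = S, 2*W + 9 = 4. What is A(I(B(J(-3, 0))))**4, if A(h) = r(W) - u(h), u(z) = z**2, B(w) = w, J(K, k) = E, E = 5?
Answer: 14641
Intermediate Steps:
W = -5/2 (W = -9/2 + (1/2)*4 = -9/2 + 2 = -5/2 ≈ -2.5000)
r(S) = 4*S
J(K, k) = 5
I(F) = 1
A(h) = -10 - h**2 (A(h) = 4*(-5/2) - h**2 = -10 - h**2)
A(I(B(J(-3, 0))))**4 = (-10 - 1*1**2)**4 = (-10 - 1*1)**4 = (-10 - 1)**4 = (-11)**4 = 14641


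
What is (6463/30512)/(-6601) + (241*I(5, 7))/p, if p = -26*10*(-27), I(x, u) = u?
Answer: 3692747977/15368436720 ≈ 0.24028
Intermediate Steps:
p = 7020 (p = -260*(-27) = 7020)
(6463/30512)/(-6601) + (241*I(5, 7))/p = (6463/30512)/(-6601) + (241*7)/7020 = (6463*(1/30512))*(-1/6601) + 1687*(1/7020) = (6463/30512)*(-1/6601) + 1687/7020 = -281/8756944 + 1687/7020 = 3692747977/15368436720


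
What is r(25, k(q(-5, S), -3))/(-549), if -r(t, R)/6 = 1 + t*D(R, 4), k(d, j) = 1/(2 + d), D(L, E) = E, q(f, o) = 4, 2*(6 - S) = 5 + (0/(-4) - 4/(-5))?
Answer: 202/183 ≈ 1.1038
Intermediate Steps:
S = 31/10 (S = 6 - (5 + (0/(-4) - 4/(-5)))/2 = 6 - (5 + (0*(-1/4) - 4*(-1/5)))/2 = 6 - (5 + (0 + 4/5))/2 = 6 - (5 + 4/5)/2 = 6 - 1/2*29/5 = 6 - 29/10 = 31/10 ≈ 3.1000)
r(t, R) = -6 - 24*t (r(t, R) = -6*(1 + t*4) = -6*(1 + 4*t) = -6 - 24*t)
r(25, k(q(-5, S), -3))/(-549) = (-6 - 24*25)/(-549) = (-6 - 600)*(-1/549) = -606*(-1/549) = 202/183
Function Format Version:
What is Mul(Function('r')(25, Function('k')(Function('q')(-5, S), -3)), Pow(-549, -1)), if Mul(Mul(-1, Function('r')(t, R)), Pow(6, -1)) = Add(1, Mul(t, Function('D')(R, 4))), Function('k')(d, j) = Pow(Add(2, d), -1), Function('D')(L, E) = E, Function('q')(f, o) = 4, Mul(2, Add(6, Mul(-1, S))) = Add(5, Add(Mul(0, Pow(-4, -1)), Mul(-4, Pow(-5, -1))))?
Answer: Rational(202, 183) ≈ 1.1038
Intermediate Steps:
S = Rational(31, 10) (S = Add(6, Mul(Rational(-1, 2), Add(5, Add(Mul(0, Pow(-4, -1)), Mul(-4, Pow(-5, -1)))))) = Add(6, Mul(Rational(-1, 2), Add(5, Add(Mul(0, Rational(-1, 4)), Mul(-4, Rational(-1, 5)))))) = Add(6, Mul(Rational(-1, 2), Add(5, Add(0, Rational(4, 5))))) = Add(6, Mul(Rational(-1, 2), Add(5, Rational(4, 5)))) = Add(6, Mul(Rational(-1, 2), Rational(29, 5))) = Add(6, Rational(-29, 10)) = Rational(31, 10) ≈ 3.1000)
Function('r')(t, R) = Add(-6, Mul(-24, t)) (Function('r')(t, R) = Mul(-6, Add(1, Mul(t, 4))) = Mul(-6, Add(1, Mul(4, t))) = Add(-6, Mul(-24, t)))
Mul(Function('r')(25, Function('k')(Function('q')(-5, S), -3)), Pow(-549, -1)) = Mul(Add(-6, Mul(-24, 25)), Pow(-549, -1)) = Mul(Add(-6, -600), Rational(-1, 549)) = Mul(-606, Rational(-1, 549)) = Rational(202, 183)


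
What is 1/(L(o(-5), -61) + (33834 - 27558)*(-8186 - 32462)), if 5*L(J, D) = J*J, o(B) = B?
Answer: -1/255106843 ≈ -3.9199e-9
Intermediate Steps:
L(J, D) = J²/5 (L(J, D) = (J*J)/5 = J²/5)
1/(L(o(-5), -61) + (33834 - 27558)*(-8186 - 32462)) = 1/((⅕)*(-5)² + (33834 - 27558)*(-8186 - 32462)) = 1/((⅕)*25 + 6276*(-40648)) = 1/(5 - 255106848) = 1/(-255106843) = -1/255106843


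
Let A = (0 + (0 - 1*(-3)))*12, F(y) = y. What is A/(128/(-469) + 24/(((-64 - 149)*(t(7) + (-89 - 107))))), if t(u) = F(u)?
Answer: -8091657/61210 ≈ -132.20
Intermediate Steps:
t(u) = u
A = 36 (A = (0 + (0 + 3))*12 = (0 + 3)*12 = 3*12 = 36)
A/(128/(-469) + 24/(((-64 - 149)*(t(7) + (-89 - 107))))) = 36/(128/(-469) + 24/(((-64 - 149)*(7 + (-89 - 107))))) = 36/(128*(-1/469) + 24/((-213*(7 - 196)))) = 36/(-128/469 + 24/((-213*(-189)))) = 36/(-128/469 + 24/40257) = 36/(-128/469 + 24*(1/40257)) = 36/(-128/469 + 8/13419) = 36/(-244840/899073) = 36*(-899073/244840) = -8091657/61210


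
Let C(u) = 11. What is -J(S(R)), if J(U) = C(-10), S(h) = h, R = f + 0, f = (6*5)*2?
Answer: -11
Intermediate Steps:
f = 60 (f = 30*2 = 60)
R = 60 (R = 60 + 0 = 60)
J(U) = 11
-J(S(R)) = -1*11 = -11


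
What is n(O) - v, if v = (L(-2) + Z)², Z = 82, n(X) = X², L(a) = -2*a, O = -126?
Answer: 8480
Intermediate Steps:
v = 7396 (v = (-2*(-2) + 82)² = (4 + 82)² = 86² = 7396)
n(O) - v = (-126)² - 1*7396 = 15876 - 7396 = 8480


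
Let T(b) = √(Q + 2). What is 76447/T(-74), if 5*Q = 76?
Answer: 76447*√430/86 ≈ 18433.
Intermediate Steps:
Q = 76/5 (Q = (⅕)*76 = 76/5 ≈ 15.200)
T(b) = √430/5 (T(b) = √(76/5 + 2) = √(86/5) = √430/5)
76447/T(-74) = 76447/((√430/5)) = 76447*(√430/86) = 76447*√430/86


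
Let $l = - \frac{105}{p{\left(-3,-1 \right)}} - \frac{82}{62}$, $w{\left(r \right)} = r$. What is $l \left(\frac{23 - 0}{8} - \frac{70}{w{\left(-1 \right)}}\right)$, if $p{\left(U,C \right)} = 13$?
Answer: $- \frac{552101}{806} \approx -684.99$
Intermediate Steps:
$l = - \frac{3788}{403}$ ($l = - \frac{105}{13} - \frac{82}{62} = \left(-105\right) \frac{1}{13} - \frac{41}{31} = - \frac{105}{13} - \frac{41}{31} = - \frac{3788}{403} \approx -9.3995$)
$l \left(\frac{23 - 0}{8} - \frac{70}{w{\left(-1 \right)}}\right) = - \frac{3788 \left(\frac{23 - 0}{8} - \frac{70}{-1}\right)}{403} = - \frac{3788 \left(\left(23 + 0\right) \frac{1}{8} - -70\right)}{403} = - \frac{3788 \left(23 \cdot \frac{1}{8} + 70\right)}{403} = - \frac{3788 \left(\frac{23}{8} + 70\right)}{403} = \left(- \frac{3788}{403}\right) \frac{583}{8} = - \frac{552101}{806}$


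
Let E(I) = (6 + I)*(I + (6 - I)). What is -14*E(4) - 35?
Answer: -875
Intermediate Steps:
E(I) = 36 + 6*I (E(I) = (6 + I)*6 = 36 + 6*I)
-14*E(4) - 35 = -14*(36 + 6*4) - 35 = -14*(36 + 24) - 35 = -14*60 - 35 = -840 - 35 = -875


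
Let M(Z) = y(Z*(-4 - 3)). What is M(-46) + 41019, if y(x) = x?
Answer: 41341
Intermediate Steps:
M(Z) = -7*Z (M(Z) = Z*(-4 - 3) = Z*(-7) = -7*Z)
M(-46) + 41019 = -7*(-46) + 41019 = 322 + 41019 = 41341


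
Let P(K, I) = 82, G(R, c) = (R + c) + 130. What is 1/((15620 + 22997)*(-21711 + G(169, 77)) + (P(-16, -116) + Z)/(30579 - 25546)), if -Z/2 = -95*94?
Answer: -5033/4146656948993 ≈ -1.2137e-9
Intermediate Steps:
G(R, c) = 130 + R + c
Z = 17860 (Z = -(-190)*94 = -2*(-8930) = 17860)
1/((15620 + 22997)*(-21711 + G(169, 77)) + (P(-16, -116) + Z)/(30579 - 25546)) = 1/((15620 + 22997)*(-21711 + (130 + 169 + 77)) + (82 + 17860)/(30579 - 25546)) = 1/(38617*(-21711 + 376) + 17942/5033) = 1/(38617*(-21335) + 17942*(1/5033)) = 1/(-823893695 + 17942/5033) = 1/(-4146656948993/5033) = -5033/4146656948993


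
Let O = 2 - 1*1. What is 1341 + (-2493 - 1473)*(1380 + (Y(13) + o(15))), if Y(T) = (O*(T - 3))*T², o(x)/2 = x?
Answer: -12293259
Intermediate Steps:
O = 1 (O = 2 - 1 = 1)
o(x) = 2*x
Y(T) = T²*(-3 + T) (Y(T) = (1*(T - 3))*T² = (1*(-3 + T))*T² = (-3 + T)*T² = T²*(-3 + T))
1341 + (-2493 - 1473)*(1380 + (Y(13) + o(15))) = 1341 + (-2493 - 1473)*(1380 + (13²*(-3 + 13) + 2*15)) = 1341 - 3966*(1380 + (169*10 + 30)) = 1341 - 3966*(1380 + (1690 + 30)) = 1341 - 3966*(1380 + 1720) = 1341 - 3966*3100 = 1341 - 12294600 = -12293259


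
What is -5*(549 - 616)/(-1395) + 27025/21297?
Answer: 65732/63891 ≈ 1.0288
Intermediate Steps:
-5*(549 - 616)/(-1395) + 27025/21297 = -5*(-67)*(-1/1395) + 27025*(1/21297) = 335*(-1/1395) + 27025/21297 = -67/279 + 27025/21297 = 65732/63891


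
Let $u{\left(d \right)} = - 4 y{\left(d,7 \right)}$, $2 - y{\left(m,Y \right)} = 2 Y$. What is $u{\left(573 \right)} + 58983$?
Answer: $59031$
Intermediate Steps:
$y{\left(m,Y \right)} = 2 - 2 Y$
$u{\left(d \right)} = 48$ ($u{\left(d \right)} = - 4 \left(2 - 14\right) = \left(-4\right) \left(-12\right) = 48$)
$u{\left(573 \right)} + 58983 = 48 + 58983 = 59031$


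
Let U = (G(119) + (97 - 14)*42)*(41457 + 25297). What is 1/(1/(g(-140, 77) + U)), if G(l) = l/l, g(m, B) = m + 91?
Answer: 232771149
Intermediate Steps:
g(m, B) = 91 + m
G(l) = 1
U = 232771198 (U = (1 + (97 - 14)*42)*(41457 + 25297) = (1 + 83*42)*66754 = (1 + 3486)*66754 = 3487*66754 = 232771198)
1/(1/(g(-140, 77) + U)) = 1/(1/((91 - 140) + 232771198)) = 1/(1/(-49 + 232771198)) = 1/(1/232771149) = 232771149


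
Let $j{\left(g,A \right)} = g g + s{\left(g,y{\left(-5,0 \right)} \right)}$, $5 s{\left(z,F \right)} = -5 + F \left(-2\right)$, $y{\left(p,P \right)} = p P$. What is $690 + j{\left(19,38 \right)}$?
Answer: $1050$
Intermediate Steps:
$y{\left(p,P \right)} = P p$
$s{\left(z,F \right)} = -1 - \frac{2 F}{5}$ ($s{\left(z,F \right)} = \frac{-5 + F \left(-2\right)}{5} = \frac{-5 - 2 F}{5} = -1 - \frac{2 F}{5}$)
$j{\left(g,A \right)} = -1 + g^{2}$ ($j{\left(g,A \right)} = g g - \left(1 + \frac{2 \cdot 0 \left(-5\right)}{5}\right) = g^{2} - 1 = -1 + g^{2}$)
$690 + j{\left(19,38 \right)} = 690 - \left(1 - 19^{2}\right) = 690 + \left(-1 + 361\right) = 690 + 360 = 1050$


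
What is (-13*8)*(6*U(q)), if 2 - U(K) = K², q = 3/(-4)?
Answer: -897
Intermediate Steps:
q = -¾ (q = 3*(-¼) = -¾ ≈ -0.75000)
U(K) = 2 - K²
(-13*8)*(6*U(q)) = (-13*8)*(6*(2 - (-¾)²)) = -624*(2 - 1*9/16) = -624*(2 - 9/16) = -624*23/16 = -104*69/8 = -897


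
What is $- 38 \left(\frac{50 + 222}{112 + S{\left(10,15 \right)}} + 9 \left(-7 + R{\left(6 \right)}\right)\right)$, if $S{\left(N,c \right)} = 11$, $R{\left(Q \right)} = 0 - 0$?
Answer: $\frac{284126}{123} \approx 2310.0$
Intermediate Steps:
$R{\left(Q \right)} = 0$ ($R{\left(Q \right)} = 0 + 0 = 0$)
$- 38 \left(\frac{50 + 222}{112 + S{\left(10,15 \right)}} + 9 \left(-7 + R{\left(6 \right)}\right)\right) = - 38 \left(\frac{50 + 222}{112 + 11} + 9 \left(-7 + 0\right)\right) = - 38 \left(\frac{272}{123} + 9 \left(-7\right)\right) = - 38 \left(272 \cdot \frac{1}{123} - 63\right) = - 38 \left(\frac{272}{123} - 63\right) = \left(-38\right) \left(- \frac{7477}{123}\right) = \frac{284126}{123}$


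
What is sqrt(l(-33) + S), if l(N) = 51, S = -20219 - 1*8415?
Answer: I*sqrt(28583) ≈ 169.07*I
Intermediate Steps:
S = -28634 (S = -20219 - 8415 = -28634)
sqrt(l(-33) + S) = sqrt(51 - 28634) = sqrt(-28583) = I*sqrt(28583)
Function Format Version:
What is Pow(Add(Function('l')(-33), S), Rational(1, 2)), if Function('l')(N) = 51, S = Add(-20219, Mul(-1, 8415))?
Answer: Mul(I, Pow(28583, Rational(1, 2))) ≈ Mul(169.07, I)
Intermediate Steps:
S = -28634 (S = Add(-20219, -8415) = -28634)
Pow(Add(Function('l')(-33), S), Rational(1, 2)) = Pow(Add(51, -28634), Rational(1, 2)) = Pow(-28583, Rational(1, 2)) = Mul(I, Pow(28583, Rational(1, 2)))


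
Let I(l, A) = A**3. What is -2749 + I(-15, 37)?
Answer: 47904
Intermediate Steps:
-2749 + I(-15, 37) = -2749 + 37**3 = -2749 + 50653 = 47904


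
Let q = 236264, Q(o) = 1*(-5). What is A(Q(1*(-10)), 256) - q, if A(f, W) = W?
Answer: -236008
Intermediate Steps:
Q(o) = -5
A(Q(1*(-10)), 256) - q = 256 - 1*236264 = 256 - 236264 = -236008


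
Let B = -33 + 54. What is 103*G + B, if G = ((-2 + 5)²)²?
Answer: 8364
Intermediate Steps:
B = 21
G = 81 (G = (3²)² = 9² = 81)
103*G + B = 103*81 + 21 = 8343 + 21 = 8364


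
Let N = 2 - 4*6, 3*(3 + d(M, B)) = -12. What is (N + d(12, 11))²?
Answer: 841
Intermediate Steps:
d(M, B) = -7 (d(M, B) = -3 + (⅓)*(-12) = -3 - 4 = -7)
N = -22 (N = 2 - 24 = -22)
(N + d(12, 11))² = (-22 - 7)² = (-29)² = 841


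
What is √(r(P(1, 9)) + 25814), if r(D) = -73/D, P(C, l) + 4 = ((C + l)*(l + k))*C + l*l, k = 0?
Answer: 3*√79990495/167 ≈ 160.67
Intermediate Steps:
P(C, l) = -4 + l² + C*l*(C + l) (P(C, l) = -4 + (((C + l)*(l + 0))*C + l*l) = -4 + (((C + l)*l)*C + l²) = -4 + ((l*(C + l))*C + l²) = -4 + (C*l*(C + l) + l²) = -4 + (l² + C*l*(C + l)) = -4 + l² + C*l*(C + l))
√(r(P(1, 9)) + 25814) = √(-73/(-4 + 9² + 1*9² + 9*1²) + 25814) = √(-73/(-4 + 81 + 1*81 + 9*1) + 25814) = √(-73/(-4 + 81 + 81 + 9) + 25814) = √(-73/167 + 25814) = √(4310865/167) = 3*√79990495/167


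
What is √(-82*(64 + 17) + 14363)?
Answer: √7721 ≈ 87.869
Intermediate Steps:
√(-82*(64 + 17) + 14363) = √(-82*81 + 14363) = √(-6642 + 14363) = √7721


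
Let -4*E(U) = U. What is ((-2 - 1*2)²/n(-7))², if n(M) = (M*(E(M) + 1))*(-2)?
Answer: 1024/5929 ≈ 0.17271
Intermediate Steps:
E(U) = -U/4
n(M) = -2*M*(1 - M/4) (n(M) = (M*(-M/4 + 1))*(-2) = (M*(1 - M/4))*(-2) = -2*M*(1 - M/4))
((-2 - 1*2)²/n(-7))² = ((-2 - 1*2)²/(((½)*(-7)*(-4 - 7))))² = ((-2 - 2)²/(((½)*(-7)*(-11))))² = ((-4)²/(77/2))² = (16*(2/77))² = (32/77)² = 1024/5929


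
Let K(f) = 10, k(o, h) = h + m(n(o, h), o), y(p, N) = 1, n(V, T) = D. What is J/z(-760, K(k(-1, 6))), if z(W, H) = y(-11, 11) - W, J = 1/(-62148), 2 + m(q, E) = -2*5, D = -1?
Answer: -1/47294628 ≈ -2.1144e-8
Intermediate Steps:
n(V, T) = -1
m(q, E) = -12 (m(q, E) = -2 - 2*5 = -2 - 10 = -12)
k(o, h) = -12 + h (k(o, h) = h - 12 = -12 + h)
J = -1/62148 ≈ -1.6091e-5
z(W, H) = 1 - W
J/z(-760, K(k(-1, 6))) = -1/(62148*(1 - 1*(-760))) = -1/(62148*(1 + 760)) = -1/62148/761 = -1/62148*1/761 = -1/47294628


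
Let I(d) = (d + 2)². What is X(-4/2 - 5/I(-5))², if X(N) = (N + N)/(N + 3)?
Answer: 529/4 ≈ 132.25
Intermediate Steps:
I(d) = (2 + d)²
X(N) = 2*N/(3 + N) (X(N) = (2*N)/(3 + N) = 2*N/(3 + N))
X(-4/2 - 5/I(-5))² = (2*(-4/2 - 5/(2 - 5)²)/(3 + (-4/2 - 5/(2 - 5)²)))² = (2*(-4*½ - 5/((-3)²))/(3 + (-4*½ - 5/((-3)²))))² = (2*(-2 - 5/9)/(3 + (-2 - 5/9)))² = (2*(-23/9)/(3 - 23/9))² = (2*(-23/9)/(4/9))² = (2*(-23/9)*(9/4))² = (-23/2)² = 529/4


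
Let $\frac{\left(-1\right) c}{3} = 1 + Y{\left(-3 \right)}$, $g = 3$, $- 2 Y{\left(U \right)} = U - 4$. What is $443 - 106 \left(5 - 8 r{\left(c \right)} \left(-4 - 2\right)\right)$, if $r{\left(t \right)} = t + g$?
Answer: $53337$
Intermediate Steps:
$Y{\left(U \right)} = 2 - \frac{U}{2}$ ($Y{\left(U \right)} = - \frac{U - 4}{2} = - \frac{-4 + U}{2} = 2 - \frac{U}{2}$)
$c = - \frac{27}{2}$ ($c = - 3 \left(1 + \left(2 - - \frac{3}{2}\right)\right) = - 3 \left(1 + \left(2 + \frac{3}{2}\right)\right) = - 3 \left(1 + \frac{7}{2}\right) = \left(-3\right) \frac{9}{2} = - \frac{27}{2} \approx -13.5$)
$r{\left(t \right)} = 3 + t$ ($r{\left(t \right)} = t + 3 = 3 + t$)
$443 - 106 \left(5 - 8 r{\left(c \right)} \left(-4 - 2\right)\right) = 443 - 106 \left(5 - 8 \left(3 - \frac{27}{2}\right) \left(-4 - 2\right)\right) = 443 - 106 \left(5 - 8 \left(\left(- \frac{21}{2}\right) \left(-6\right)\right)\right) = 443 - 106 \left(5 - 504\right) = 443 - -52894 = 443 + 52894 = 53337$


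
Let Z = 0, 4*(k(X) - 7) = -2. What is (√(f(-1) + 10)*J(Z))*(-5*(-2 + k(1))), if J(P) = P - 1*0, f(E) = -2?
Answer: 0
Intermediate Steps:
k(X) = 13/2 (k(X) = 7 + (¼)*(-2) = 7 - ½ = 13/2)
J(P) = P (J(P) = P + 0 = P)
(√(f(-1) + 10)*J(Z))*(-5*(-2 + k(1))) = (√(-2 + 10)*0)*(-5*(-2 + 13/2)) = (√8*0)*(-5*9/2) = ((2*√2)*0)*(-45/2) = 0*(-45/2) = 0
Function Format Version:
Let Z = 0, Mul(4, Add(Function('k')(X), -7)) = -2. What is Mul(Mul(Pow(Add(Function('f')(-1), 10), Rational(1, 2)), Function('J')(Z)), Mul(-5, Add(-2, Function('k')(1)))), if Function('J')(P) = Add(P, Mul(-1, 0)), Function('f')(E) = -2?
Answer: 0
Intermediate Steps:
Function('k')(X) = Rational(13, 2) (Function('k')(X) = Add(7, Mul(Rational(1, 4), -2)) = Add(7, Rational(-1, 2)) = Rational(13, 2))
Function('J')(P) = P (Function('J')(P) = Add(P, 0) = P)
Mul(Mul(Pow(Add(Function('f')(-1), 10), Rational(1, 2)), Function('J')(Z)), Mul(-5, Add(-2, Function('k')(1)))) = Mul(Mul(Pow(Add(-2, 10), Rational(1, 2)), 0), Mul(-5, Add(-2, Rational(13, 2)))) = Mul(Mul(Pow(8, Rational(1, 2)), 0), Mul(-5, Rational(9, 2))) = Mul(Mul(Mul(2, Pow(2, Rational(1, 2))), 0), Rational(-45, 2)) = Mul(0, Rational(-45, 2)) = 0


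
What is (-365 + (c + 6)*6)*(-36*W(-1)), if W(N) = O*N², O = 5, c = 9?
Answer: 49500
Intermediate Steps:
W(N) = 5*N²
(-365 + (c + 6)*6)*(-36*W(-1)) = (-365 + (9 + 6)*6)*(-180*(-1)²) = (-365 + 15*6)*(-180) = (-365 + 90)*(-36*5) = -275*(-180) = 49500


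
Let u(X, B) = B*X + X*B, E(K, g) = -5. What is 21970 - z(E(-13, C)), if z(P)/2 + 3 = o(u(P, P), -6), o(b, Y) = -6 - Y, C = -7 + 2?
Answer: 21976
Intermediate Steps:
C = -5
u(X, B) = 2*B*X (u(X, B) = B*X + B*X = 2*B*X)
z(P) = -6 (z(P) = -6 + 2*(-6 - 1*(-6)) = -6 + 2*(-6 + 6) = -6 + 2*0 = -6 + 0 = -6)
21970 - z(E(-13, C)) = 21970 - 1*(-6) = 21970 + 6 = 21976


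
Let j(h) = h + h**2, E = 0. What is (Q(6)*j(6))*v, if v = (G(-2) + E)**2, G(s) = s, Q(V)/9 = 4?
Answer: 6048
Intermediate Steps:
Q(V) = 36 (Q(V) = 9*4 = 36)
v = 4 (v = (-2 + 0)**2 = (-2)**2 = 4)
(Q(6)*j(6))*v = (36*(6*(1 + 6)))*4 = (36*(6*7))*4 = (36*42)*4 = 1512*4 = 6048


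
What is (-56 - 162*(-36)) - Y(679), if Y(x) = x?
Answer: 5097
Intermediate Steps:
(-56 - 162*(-36)) - Y(679) = (-56 - 162*(-36)) - 1*679 = (-56 + 5832) - 679 = 5776 - 679 = 5097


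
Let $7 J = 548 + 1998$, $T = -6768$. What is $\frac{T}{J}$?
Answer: $- \frac{23688}{1273} \approx -18.608$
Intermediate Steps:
$J = \frac{2546}{7}$ ($J = \frac{548 + 1998}{7} = \frac{1}{7} \cdot 2546 = \frac{2546}{7} \approx 363.71$)
$\frac{T}{J} = - \frac{6768}{\frac{2546}{7}} = \left(-6768\right) \frac{7}{2546} = - \frac{23688}{1273}$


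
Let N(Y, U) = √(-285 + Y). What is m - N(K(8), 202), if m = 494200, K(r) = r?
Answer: 494200 - I*√277 ≈ 4.942e+5 - 16.643*I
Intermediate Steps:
m - N(K(8), 202) = 494200 - √(-285 + 8) = 494200 - √(-277) = 494200 - I*√277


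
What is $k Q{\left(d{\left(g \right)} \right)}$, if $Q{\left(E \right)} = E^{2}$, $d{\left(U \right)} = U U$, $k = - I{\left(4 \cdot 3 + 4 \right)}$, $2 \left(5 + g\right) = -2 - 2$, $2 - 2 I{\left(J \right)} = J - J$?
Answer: $-2401$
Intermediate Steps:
$I{\left(J \right)} = 1$ ($I{\left(J \right)} = 1 - \frac{J - J}{2} = 1 - 0 = 1 + 0 = 1$)
$g = -7$ ($g = -5 + \frac{-2 - 2}{2} = -5 + \frac{1}{2} \left(-4\right) = -5 - 2 = -7$)
$k = -1$ ($k = \left(-1\right) 1 = -1$)
$d{\left(U \right)} = U^{2}$
$k Q{\left(d{\left(g \right)} \right)} = - \left(\left(-7\right)^{2}\right)^{2} = - 49^{2} = \left(-1\right) 2401 = -2401$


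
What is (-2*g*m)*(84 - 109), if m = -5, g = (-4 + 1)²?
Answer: -2250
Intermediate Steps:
g = 9 (g = (-3)² = 9)
(-2*g*m)*(84 - 109) = (-18*(-5))*(84 - 109) = -2*(-45)*(-25) = 90*(-25) = -2250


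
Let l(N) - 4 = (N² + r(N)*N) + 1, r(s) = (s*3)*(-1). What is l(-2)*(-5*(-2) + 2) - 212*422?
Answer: -89500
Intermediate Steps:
r(s) = -3*s (r(s) = (3*s)*(-1) = -3*s)
l(N) = 5 - 2*N² (l(N) = 4 + ((N² + (-3*N)*N) + 1) = 4 + ((N² - 3*N²) + 1) = 4 + (-2*N² + 1) = 4 + (1 - 2*N²) = 5 - 2*N²)
l(-2)*(-5*(-2) + 2) - 212*422 = (5 - 2*(-2)²)*(-5*(-2) + 2) - 212*422 = (5 - 2*4)*(10 + 2) - 89464 = (5 - 8)*12 - 89464 = -3*12 - 89464 = -36 - 89464 = -89500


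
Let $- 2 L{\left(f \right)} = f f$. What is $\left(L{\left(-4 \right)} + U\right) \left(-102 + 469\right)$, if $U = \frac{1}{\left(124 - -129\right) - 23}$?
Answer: $- \frac{674913}{230} \approx -2934.4$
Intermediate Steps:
$U = \frac{1}{230}$ ($U = \frac{1}{\left(124 + 129\right) - 23} = \frac{1}{253 - 23} = \frac{1}{230} \approx 0.0043478$)
$L{\left(f \right)} = - \frac{f^{2}}{2}$ ($L{\left(f \right)} = - \frac{f f}{2} = - \frac{f^{2}}{2}$)
$\left(L{\left(-4 \right)} + U\right) \left(-102 + 469\right) = \left(- \frac{\left(-4\right)^{2}}{2} + \frac{1}{230}\right) \left(-102 + 469\right) = \left(\left(- \frac{1}{2}\right) 16 + \frac{1}{230}\right) 367 = \left(-8 + \frac{1}{230}\right) 367 = \left(- \frac{1839}{230}\right) 367 = - \frac{674913}{230}$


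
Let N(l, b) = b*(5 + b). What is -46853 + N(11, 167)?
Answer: -18129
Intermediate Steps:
-46853 + N(11, 167) = -46853 + 167*(5 + 167) = -46853 + 167*172 = -46853 + 28724 = -18129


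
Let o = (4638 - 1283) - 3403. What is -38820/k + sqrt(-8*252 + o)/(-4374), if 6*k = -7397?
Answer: 232920/7397 - 2*I*sqrt(129)/2187 ≈ 31.488 - 0.010387*I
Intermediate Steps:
o = -48 (o = 3355 - 3403 = -48)
k = -7397/6 (k = (1/6)*(-7397) = -7397/6 ≈ -1232.8)
-38820/k + sqrt(-8*252 + o)/(-4374) = -38820/(-7397/6) + sqrt(-8*252 - 48)/(-4374) = -38820*(-6/7397) + sqrt(-2016 - 48)*(-1/4374) = 232920/7397 + sqrt(-2064)*(-1/4374) = 232920/7397 + (4*I*sqrt(129))*(-1/4374) = 232920/7397 - 2*I*sqrt(129)/2187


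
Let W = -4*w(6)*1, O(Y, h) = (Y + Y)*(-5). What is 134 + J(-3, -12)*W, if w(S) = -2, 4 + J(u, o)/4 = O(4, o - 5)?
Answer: -1274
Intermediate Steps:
O(Y, h) = -10*Y (O(Y, h) = (2*Y)*(-5) = -10*Y)
J(u, o) = -176 (J(u, o) = -16 + 4*(-10*4) = -16 + 4*(-40) = -16 - 160 = -176)
W = 8 (W = -4*(-2)*1 = 8*1 = 8)
134 + J(-3, -12)*W = 134 - 176*8 = 134 - 1408 = -1274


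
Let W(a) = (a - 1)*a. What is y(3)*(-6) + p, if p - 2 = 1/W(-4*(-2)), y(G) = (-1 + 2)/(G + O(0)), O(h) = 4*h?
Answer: 1/56 ≈ 0.017857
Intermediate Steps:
y(G) = 1/G (y(G) = (-1 + 2)/(G + 4*0) = 1/(G + 0) = 1/G)
W(a) = a*(-1 + a) (W(a) = (-1 + a)*a = a*(-1 + a))
p = 113/56 (p = 2 + 1/((-4*(-2))*(-1 - 4*(-2))) = 2 + 1/(8*(-1 + 8)) = 2 + 1/(8*7) = 2 + 1/56 = 113/56 ≈ 2.0179)
y(3)*(-6) + p = -6/3 + 113/56 = (⅓)*(-6) + 113/56 = -2 + 113/56 = 1/56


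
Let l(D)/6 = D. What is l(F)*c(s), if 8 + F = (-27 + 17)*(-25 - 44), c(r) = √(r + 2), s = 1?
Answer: 4092*√3 ≈ 7087.6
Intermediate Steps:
c(r) = √(2 + r)
F = 682 (F = -8 + (-27 + 17)*(-25 - 44) = -8 - 10*(-69) = -8 + 690 = 682)
l(D) = 6*D
l(F)*c(s) = (6*682)*√(2 + 1) = 4092*√3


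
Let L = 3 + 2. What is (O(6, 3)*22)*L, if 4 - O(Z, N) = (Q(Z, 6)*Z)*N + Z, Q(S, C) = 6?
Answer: -12100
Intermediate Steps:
L = 5
O(Z, N) = 4 - Z - 6*N*Z (O(Z, N) = 4 - ((6*Z)*N + Z) = 4 - (6*N*Z + Z) = 4 - (Z + 6*N*Z) = 4 + (-Z - 6*N*Z) = 4 - Z - 6*N*Z)
(O(6, 3)*22)*L = ((4 - 1*6 - 6*3*6)*22)*5 = ((4 - 6 - 108)*22)*5 = -110*22*5 = -2420*5 = -12100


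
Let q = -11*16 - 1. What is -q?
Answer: 177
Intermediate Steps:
q = -177 (q = -176 - 1 = -177)
-q = -1*(-177) = 177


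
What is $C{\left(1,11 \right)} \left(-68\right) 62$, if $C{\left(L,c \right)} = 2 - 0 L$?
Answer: $-8432$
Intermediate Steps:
$C{\left(L,c \right)} = 2$ ($C{\left(L,c \right)} = 2 - 0 = 2 + 0 = 2$)
$C{\left(1,11 \right)} \left(-68\right) 62 = 2 \left(-68\right) 62 = \left(-136\right) 62 = -8432$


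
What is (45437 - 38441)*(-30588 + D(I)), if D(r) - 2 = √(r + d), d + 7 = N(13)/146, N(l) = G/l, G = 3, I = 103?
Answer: -213979656 + 3498*√345836478/949 ≈ -2.1391e+8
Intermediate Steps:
N(l) = 3/l
d = -13283/1898 (d = -7 + (3/13)/146 = -7 + (3*(1/13))*(1/146) = -7 + (3/13)*(1/146) = -7 + 3/1898 = -13283/1898 ≈ -6.9984)
D(r) = 2 + √(-13283/1898 + r) (D(r) = 2 + √(r - 13283/1898) = 2 + √(-13283/1898 + r))
(45437 - 38441)*(-30588 + D(I)) = (45437 - 38441)*(-30588 + (2 + √(-25211134 + 3602404*103)/1898)) = 6996*(-30588 + (2 + √(-25211134 + 371047612)/1898)) = 6996*(-30588 + (2 + √345836478/1898)) = 6996*(-30586 + √345836478/1898) = -213979656 + 3498*√345836478/949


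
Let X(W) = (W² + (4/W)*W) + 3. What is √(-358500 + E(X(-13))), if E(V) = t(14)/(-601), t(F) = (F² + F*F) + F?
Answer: I*√129490802506/601 ≈ 598.75*I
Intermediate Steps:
X(W) = 7 + W² (X(W) = (W² + 4) + 3 = (4 + W²) + 3 = 7 + W²)
t(F) = F + 2*F² (t(F) = (F² + F²) + F = 2*F² + F = F + 2*F²)
E(V) = -406/601 (E(V) = (14*(1 + 2*14))/(-601) = (14*(1 + 28))*(-1/601) = (14*29)*(-1/601) = 406*(-1/601) = -406/601)
√(-358500 + E(X(-13))) = √(-358500 - 406/601) = √(-215458906/601) = I*√129490802506/601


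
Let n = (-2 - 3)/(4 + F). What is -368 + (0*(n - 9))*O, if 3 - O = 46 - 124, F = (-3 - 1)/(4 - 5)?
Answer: -368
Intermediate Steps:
F = 4 (F = -4/(-1) = -4*(-1) = 4)
n = -5/8 (n = (-2 - 3)/(4 + 4) = -5/8 ≈ -0.62500)
O = 81 (O = 3 - (46 - 124) = 3 - 1*(-78) = 3 + 78 = 81)
-368 + (0*(n - 9))*O = -368 + (0*(-5/8 - 9))*81 = -368 + (0*(-77/8))*81 = -368 + 0*81 = -368 + 0 = -368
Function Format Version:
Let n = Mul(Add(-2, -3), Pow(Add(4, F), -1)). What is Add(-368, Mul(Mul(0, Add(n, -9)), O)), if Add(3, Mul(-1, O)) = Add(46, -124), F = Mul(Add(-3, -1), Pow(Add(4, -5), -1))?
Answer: -368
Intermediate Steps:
F = 4 (F = Mul(-4, Pow(-1, -1)) = Mul(-4, -1) = 4)
n = Rational(-5, 8) (n = Mul(Add(-2, -3), Pow(Add(4, 4), -1)) = Mul(-5, Pow(8, -1)) = Mul(-5, Rational(1, 8)) = Rational(-5, 8) ≈ -0.62500)
O = 81 (O = Add(3, Mul(-1, Add(46, -124))) = Add(3, Mul(-1, -78)) = Add(3, 78) = 81)
Add(-368, Mul(Mul(0, Add(n, -9)), O)) = Add(-368, Mul(Mul(0, Add(Rational(-5, 8), -9)), 81)) = Add(-368, Mul(Mul(0, Rational(-77, 8)), 81)) = Add(-368, Mul(0, 81)) = Add(-368, 0) = -368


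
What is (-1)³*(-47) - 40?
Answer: 7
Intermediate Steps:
(-1)³*(-47) - 40 = -1*(-47) - 40 = 47 - 40 = 7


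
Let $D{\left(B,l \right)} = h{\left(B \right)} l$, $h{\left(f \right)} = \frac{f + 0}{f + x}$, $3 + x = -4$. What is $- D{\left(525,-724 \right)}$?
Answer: $\frac{27150}{37} \approx 733.78$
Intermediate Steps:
$x = -7$ ($x = -3 - 4 = -7$)
$h{\left(f \right)} = \frac{f}{-7 + f}$ ($h{\left(f \right)} = \frac{f + 0}{f - 7} = \frac{f}{-7 + f}$)
$D{\left(B,l \right)} = \frac{B l}{-7 + B}$ ($D{\left(B,l \right)} = \frac{B}{-7 + B} l = \frac{B l}{-7 + B}$)
$- D{\left(525,-724 \right)} = - \frac{525 \left(-724\right)}{-7 + 525} = - \frac{525 \left(-724\right)}{518} = \left(-1\right) \left(- \frac{27150}{37}\right) = \frac{27150}{37}$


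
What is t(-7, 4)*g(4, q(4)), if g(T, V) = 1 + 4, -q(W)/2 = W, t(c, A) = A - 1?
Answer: 15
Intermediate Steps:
t(c, A) = -1 + A
q(W) = -2*W
g(T, V) = 5
t(-7, 4)*g(4, q(4)) = (-1 + 4)*5 = 3*5 = 15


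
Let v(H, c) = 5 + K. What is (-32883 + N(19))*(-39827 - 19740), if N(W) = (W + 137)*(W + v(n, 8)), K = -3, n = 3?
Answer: 1763600169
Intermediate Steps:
v(H, c) = 2 (v(H, c) = 5 - 3 = 2)
N(W) = (2 + W)*(137 + W) (N(W) = (W + 137)*(W + 2) = (137 + W)*(2 + W) = (2 + W)*(137 + W))
(-32883 + N(19))*(-39827 - 19740) = (-32883 + (274 + 19**2 + 139*19))*(-39827 - 19740) = (-32883 + (274 + 361 + 2641))*(-59567) = (-32883 + 3276)*(-59567) = -29607*(-59567) = 1763600169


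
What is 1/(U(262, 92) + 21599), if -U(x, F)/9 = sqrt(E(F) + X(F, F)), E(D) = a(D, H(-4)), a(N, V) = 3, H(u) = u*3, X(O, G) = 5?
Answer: 21599/466516153 + 18*sqrt(2)/466516153 ≈ 4.6353e-5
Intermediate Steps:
H(u) = 3*u
E(D) = 3
U(x, F) = -18*sqrt(2) (U(x, F) = -9*sqrt(3 + 5) = -18*sqrt(2))
1/(U(262, 92) + 21599) = 1/(-18*sqrt(2) + 21599) = 1/(21599 - 18*sqrt(2))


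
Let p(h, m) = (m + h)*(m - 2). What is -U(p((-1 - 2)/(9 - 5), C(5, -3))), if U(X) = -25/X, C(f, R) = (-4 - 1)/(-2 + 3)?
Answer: 100/161 ≈ 0.62112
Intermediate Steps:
C(f, R) = -5 (C(f, R) = -5/1 = -5*1 = -5)
p(h, m) = (-2 + m)*(h + m) (p(h, m) = (h + m)*(-2 + m) = (-2 + m)*(h + m))
-U(p((-1 - 2)/(9 - 5), C(5, -3))) = -(-25)/((-5)**2 - 2*(-1 - 2)/(9 - 5) - 2*(-5) + ((-1 - 2)/(9 - 5))*(-5)) = -(-25)/(25 - (-6)/4 + 10 - 3/4*(-5)) = -(-25)/(25 - (-6)/4 + 10 - 3*1/4*(-5)) = -(-25)/(25 - 2*(-3/4) + 10 - 3/4*(-5)) = -(-25)/(25 + 3/2 + 10 + 15/4) = -(-25)/161/4 = -(-25)*4/161 = -1*(-100/161) = 100/161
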